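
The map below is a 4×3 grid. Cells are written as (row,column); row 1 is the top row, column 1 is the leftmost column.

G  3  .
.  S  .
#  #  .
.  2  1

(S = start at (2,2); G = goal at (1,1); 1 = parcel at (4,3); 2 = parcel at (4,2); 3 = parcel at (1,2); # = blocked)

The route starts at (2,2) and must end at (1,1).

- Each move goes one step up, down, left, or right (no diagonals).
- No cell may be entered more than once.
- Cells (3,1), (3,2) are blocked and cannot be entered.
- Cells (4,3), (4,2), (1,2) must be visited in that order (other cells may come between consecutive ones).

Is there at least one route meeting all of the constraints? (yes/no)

Even ignoring the required order, no revisit-free route from (2,2) to (1,1) manages to pass through all of (4,3), (4,2), and (1,2): branching out from (2,2), every path either misses one of them or, having collected them, can no longer reach (1,1) without re-entering a cell.

no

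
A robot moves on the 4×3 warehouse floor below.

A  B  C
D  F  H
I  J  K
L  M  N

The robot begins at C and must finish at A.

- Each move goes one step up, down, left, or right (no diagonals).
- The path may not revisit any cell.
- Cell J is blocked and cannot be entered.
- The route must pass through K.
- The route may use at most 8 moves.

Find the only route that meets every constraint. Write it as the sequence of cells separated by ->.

The 8-move cap with required stops at K leaves no slack for detours.
Route from C: 3× down (reaching N), 2× left (reaching L), 3× up (reaching A) — 8 moves in all.
Check: all required cells visited; 8 ≤ 8 moves.

C -> H -> K -> N -> M -> L -> I -> D -> A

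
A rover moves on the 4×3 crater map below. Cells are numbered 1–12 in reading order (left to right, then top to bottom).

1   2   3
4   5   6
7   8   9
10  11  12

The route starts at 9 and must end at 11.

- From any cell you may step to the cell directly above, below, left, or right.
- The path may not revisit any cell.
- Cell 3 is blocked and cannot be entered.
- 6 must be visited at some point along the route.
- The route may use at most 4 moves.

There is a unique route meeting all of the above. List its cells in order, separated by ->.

The budget equals the shortest possible length, so every move has to be on a shortest route through the required cells.
Route from 9: up to 6, left to 5, 2× down (reaching 11) — 4 moves in all.
Check: all required cells visited; 4 ≤ 4 moves.

9 -> 6 -> 5 -> 8 -> 11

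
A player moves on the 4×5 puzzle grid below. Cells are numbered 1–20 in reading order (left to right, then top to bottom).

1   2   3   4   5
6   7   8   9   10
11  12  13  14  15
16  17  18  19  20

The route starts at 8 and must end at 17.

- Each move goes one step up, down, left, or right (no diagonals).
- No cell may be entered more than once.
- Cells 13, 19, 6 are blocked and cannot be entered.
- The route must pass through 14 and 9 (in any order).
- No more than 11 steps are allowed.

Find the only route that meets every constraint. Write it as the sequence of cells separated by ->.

8 -> 9 -> 14 -> 15 -> 10 -> 5 -> 4 -> 3 -> 2 -> 7 -> 12 -> 17

Any route must reach 14 and 9 and still end at 17 within 11 moves, so the order of the required stops is forced.
Route from 8: right to 9, down to 14, right to 15, 2× up (reaching 5), 3× left (reaching 2), 3× down (reaching 17) — 11 moves in all.
Check: all required cells visited; 11 ≤ 11 moves.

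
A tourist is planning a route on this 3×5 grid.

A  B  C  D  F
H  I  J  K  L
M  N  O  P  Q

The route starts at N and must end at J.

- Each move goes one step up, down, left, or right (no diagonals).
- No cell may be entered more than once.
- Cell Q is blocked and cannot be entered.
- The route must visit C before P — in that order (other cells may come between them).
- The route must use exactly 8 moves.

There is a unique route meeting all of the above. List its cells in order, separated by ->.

The waypoints must appear in the order C, P, with no cell reused.
Route from N: up 2 to B, right 2 to D, down 2 to P, left 1 to O, up 1 to J — 8 moves in all.
Check: order respected (C at step 3, P at step 6); 8 moves as required.

N -> I -> B -> C -> D -> K -> P -> O -> J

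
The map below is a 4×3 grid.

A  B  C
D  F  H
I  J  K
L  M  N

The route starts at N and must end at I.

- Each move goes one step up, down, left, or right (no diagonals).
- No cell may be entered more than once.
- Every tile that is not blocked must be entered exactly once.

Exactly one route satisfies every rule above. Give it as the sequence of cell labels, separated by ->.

Need to visit all 12 open cells exactly once, starting at N and ending at I.
Cell C has only two open neighbours (H and B), so the path must pass straight through it: one of those is the cell it's entered from and the other is where it exits.
Route from N: 3× up (reaching C), 2× left (reaching A), down to D, right to F, 2× down (reaching M), left to L, up to I — 11 moves in all.
Check: all 12 open cells covered.

N -> K -> H -> C -> B -> A -> D -> F -> J -> M -> L -> I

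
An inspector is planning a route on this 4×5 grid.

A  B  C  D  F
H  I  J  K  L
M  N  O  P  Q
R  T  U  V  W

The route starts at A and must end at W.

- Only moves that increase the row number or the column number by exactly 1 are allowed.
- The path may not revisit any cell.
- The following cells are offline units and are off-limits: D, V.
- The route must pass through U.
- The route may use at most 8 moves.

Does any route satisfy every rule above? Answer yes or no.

no

Every right/down route from U to W runs into a blocked cell, so that leg cannot be completed.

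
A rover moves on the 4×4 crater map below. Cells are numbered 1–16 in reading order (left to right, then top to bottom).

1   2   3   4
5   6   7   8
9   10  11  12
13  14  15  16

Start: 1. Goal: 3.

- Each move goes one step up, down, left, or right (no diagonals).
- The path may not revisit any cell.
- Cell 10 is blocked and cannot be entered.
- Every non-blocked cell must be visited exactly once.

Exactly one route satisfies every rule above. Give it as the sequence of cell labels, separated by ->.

1 -> 2 -> 6 -> 5 -> 9 -> 13 -> 14 -> 15 -> 16 -> 12 -> 11 -> 7 -> 8 -> 4 -> 3

Need to visit all 15 open cells exactly once, starting at 1 and ending at 3.
Route from 1: right to 2, down to 6, left to 5, 2× down (reaching 13), 3× right (reaching 16), up to 12, left to 11, up to 7, right to 8, up to 4, left to 3 — 14 moves in all.
Check: all 15 open cells covered.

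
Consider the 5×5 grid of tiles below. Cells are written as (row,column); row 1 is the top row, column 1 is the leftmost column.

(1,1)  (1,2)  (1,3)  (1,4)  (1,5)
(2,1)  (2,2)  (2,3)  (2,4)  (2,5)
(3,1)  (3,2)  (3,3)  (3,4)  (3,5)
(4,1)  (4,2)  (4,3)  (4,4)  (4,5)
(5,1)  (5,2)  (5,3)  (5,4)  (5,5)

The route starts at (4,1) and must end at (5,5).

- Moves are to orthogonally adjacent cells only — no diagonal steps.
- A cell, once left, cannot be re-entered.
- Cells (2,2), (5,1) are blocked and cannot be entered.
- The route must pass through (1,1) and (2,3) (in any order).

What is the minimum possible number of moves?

11

Any route passes through (1,1) and (2,3) in some order between (4,1) and (5,5). Summing Manhattan distances along each leg and taking the cheapest ordering ((4,1) → (1,1) → (2,3) → (5,5)) gives a lower bound of 3 + 3 + 5 = 11 moves.
A route of 11 moves achieves this: (4,1) → (3,1) → (2,1) → (1,1) → (1,2) → (1,3) → (2,3) → (3,3) → (4,3) → (5,3) → (5,4) → (5,5).
Since 11 matches the lower bound, it is optimal.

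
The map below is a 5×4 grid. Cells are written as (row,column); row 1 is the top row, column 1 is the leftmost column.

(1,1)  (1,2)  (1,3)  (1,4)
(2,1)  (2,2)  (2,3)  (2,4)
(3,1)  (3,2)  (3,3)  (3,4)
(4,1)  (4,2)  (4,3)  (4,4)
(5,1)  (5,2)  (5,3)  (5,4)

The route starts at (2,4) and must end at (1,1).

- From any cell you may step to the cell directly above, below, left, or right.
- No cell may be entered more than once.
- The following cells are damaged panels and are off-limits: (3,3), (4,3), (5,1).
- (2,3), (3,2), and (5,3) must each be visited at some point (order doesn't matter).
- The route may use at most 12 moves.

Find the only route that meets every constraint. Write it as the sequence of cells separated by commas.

(2,4), (3,4), (4,4), (5,4), (5,3), (5,2), (4,2), (3,2), (2,2), (2,3), (1,3), (1,2), (1,1)

Any route must reach (2,3), (3,2), and (5,3) and still end at (1,1) within 12 moves, so the order of the required stops is forced.
Route from (2,4): 3× down (reaching (5,4)), 2× left (reaching (5,2)), 3× up (reaching (2,2)), right to (2,3), up to (1,3), 2× left (reaching (1,1)) — 12 moves in all.
Check: all required cells visited; 12 ≤ 12 moves.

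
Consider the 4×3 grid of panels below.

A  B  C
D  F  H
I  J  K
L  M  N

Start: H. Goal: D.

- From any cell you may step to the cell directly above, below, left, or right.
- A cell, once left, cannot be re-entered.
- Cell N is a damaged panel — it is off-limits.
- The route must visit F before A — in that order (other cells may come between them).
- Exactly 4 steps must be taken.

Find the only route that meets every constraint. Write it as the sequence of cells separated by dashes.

The waypoints must appear in the order F, A, with no cell reused.
Route from H: left 1 to F, up 1 to B, left 1 to A, down 1 to D — 4 moves in all.
Check: order respected (F at step 1, A at step 3); 4 moves as required.

H - F - B - A - D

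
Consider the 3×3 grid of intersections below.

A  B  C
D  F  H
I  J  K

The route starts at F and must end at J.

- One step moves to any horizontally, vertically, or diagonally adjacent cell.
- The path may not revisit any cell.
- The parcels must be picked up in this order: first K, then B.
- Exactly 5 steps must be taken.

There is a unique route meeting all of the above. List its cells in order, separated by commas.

F, K, H, B, D, J

The waypoints must appear in the order K, B, with no cell reused.
Route from F: down-right 1 to K, up 1 to H, up-left 1 to B, down-left 1 to D, down-right 1 to J — 5 moves in all.
Check: order respected (K at step 1, B at step 3); 5 moves as required.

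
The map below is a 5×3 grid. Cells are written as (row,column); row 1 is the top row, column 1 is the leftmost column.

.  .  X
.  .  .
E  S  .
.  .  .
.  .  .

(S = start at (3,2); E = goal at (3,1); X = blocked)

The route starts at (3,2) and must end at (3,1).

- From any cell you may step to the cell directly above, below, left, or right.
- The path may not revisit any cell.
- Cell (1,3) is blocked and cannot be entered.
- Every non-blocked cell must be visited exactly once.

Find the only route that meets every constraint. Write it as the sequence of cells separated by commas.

(3,2), (4,2), (4,1), (5,1), (5,2), (5,3), (4,3), (3,3), (2,3), (2,2), (1,2), (1,1), (2,1), (3,1)

Need to visit all 14 open cells exactly once, starting at (3,2) and ending at (3,1).
Cell (2,3) has only two open neighbours ((3,3) and (2,2)), so the path must pass straight through it: one of those is the cell it's entered from and the other is where it exits.
Route from (3,2): down to (4,2), left to (4,1), down to (5,1), 2× right (reaching (5,3)), 3× up (reaching (2,3)), left to (2,2), up to (1,2), left to (1,1), 2× down (reaching (3,1)) — 13 moves in all.
Check: all 14 open cells covered.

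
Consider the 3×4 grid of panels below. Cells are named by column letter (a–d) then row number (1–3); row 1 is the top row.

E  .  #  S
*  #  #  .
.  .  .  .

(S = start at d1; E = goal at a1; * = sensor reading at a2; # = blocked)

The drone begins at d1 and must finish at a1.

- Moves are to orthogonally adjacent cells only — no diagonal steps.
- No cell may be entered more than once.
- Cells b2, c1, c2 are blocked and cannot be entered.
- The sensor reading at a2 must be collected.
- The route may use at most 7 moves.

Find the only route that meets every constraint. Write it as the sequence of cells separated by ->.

d1 -> d2 -> d3 -> c3 -> b3 -> a3 -> a2 -> a1

Any route must reach a2 and still end at a1 within 7 moves, so the order of the required stops is forced.
Route from d1: 2× down (reaching d3), 3× left (reaching a3), 2× up (reaching a1) — 7 moves in all.
Check: all required cells visited; 7 ≤ 7 moves.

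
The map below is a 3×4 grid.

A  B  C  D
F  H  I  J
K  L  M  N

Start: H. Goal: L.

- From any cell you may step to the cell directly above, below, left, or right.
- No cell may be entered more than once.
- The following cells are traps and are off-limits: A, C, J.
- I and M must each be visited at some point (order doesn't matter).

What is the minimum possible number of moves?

Any route passes through I and M in some order between H and L. Summing Manhattan distances along each leg and taking the cheapest ordering (H → I → M → L) gives a lower bound of 1 + 1 + 1 = 3 moves.
A route of 3 moves achieves this: H → I → M → L.
Since 3 matches the lower bound, it is optimal.

3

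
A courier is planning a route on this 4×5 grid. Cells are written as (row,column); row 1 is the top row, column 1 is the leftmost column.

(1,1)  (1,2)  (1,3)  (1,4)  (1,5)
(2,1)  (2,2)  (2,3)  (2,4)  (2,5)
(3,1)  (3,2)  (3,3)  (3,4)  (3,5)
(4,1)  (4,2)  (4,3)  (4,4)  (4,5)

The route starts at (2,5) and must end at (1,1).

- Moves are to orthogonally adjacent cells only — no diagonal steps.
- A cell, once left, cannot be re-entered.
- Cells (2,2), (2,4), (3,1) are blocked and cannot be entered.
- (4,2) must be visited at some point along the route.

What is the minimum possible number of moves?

11

Any route passes through (4,2) somewhere between (2,5) and (1,1). Summing Manhattan distances along the two legs ((2,5) → (4,2) → (1,1)) gives a lower bound of 5 + 4 = 9 moves.
That bound ignores the blocked cells. Measuring each leg by the fewest moves that actually steer around them ((2,5)→(4,2): 5; (4,2)→(1,1): 6) raises the lower bound to 11.
A route of 11 moves exists: (2,5) → (3,5) → (4,5) → (4,4) → (4,3) → (4,2) → (3,2) → (3,3) → (2,3) → (1,3) → (1,2) → (1,1).
Since 11 matches that lower bound, it is optimal.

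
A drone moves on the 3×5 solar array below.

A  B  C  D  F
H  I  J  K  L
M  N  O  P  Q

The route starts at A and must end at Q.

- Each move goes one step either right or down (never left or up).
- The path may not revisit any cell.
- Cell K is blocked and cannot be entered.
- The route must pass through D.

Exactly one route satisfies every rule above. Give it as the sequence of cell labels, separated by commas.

A, B, C, D, F, L, Q

Moves only go right or down, so the column and row indices never decrease.
Route from A: right 4 to F, down 2 to Q — 6 moves in all.
Check: all required cells visited.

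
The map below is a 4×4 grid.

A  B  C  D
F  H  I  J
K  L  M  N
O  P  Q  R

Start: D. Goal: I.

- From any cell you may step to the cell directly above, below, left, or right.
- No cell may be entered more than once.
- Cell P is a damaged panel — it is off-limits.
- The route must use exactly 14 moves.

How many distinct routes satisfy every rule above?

Need simple routes of exactly 14 moves from D to I (Manhattan distance 2, so 6 moves are spent on a detour and 6 undoing it).
No route satisfies every constraint, so the count is 0.

0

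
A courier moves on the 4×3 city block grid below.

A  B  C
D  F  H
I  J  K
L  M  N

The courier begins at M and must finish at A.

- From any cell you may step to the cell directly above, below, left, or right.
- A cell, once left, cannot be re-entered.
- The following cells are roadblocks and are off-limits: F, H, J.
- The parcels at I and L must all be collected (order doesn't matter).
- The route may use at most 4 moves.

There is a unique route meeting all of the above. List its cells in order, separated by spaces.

Any route must reach I and L and still end at A within 4 moves, so the order of the required stops is forced.
Route from M: left to L, 3× up (reaching A) — 4 moves in all.
Check: all required cells visited; 4 ≤ 4 moves.

M L I D A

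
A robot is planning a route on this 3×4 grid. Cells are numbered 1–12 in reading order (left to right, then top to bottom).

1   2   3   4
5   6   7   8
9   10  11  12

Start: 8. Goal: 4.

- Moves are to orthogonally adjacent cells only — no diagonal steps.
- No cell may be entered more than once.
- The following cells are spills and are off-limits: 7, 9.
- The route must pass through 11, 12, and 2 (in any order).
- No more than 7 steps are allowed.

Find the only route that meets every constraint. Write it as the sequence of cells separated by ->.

The budget equals the shortest possible length, so every move has to be on a shortest route through the required cells.
Route from 8: down to 12, 2× left (reaching 10), 2× up (reaching 2), 2× right (reaching 4) — 7 moves in all.
Check: all required cells visited; 7 ≤ 7 moves.

8 -> 12 -> 11 -> 10 -> 6 -> 2 -> 3 -> 4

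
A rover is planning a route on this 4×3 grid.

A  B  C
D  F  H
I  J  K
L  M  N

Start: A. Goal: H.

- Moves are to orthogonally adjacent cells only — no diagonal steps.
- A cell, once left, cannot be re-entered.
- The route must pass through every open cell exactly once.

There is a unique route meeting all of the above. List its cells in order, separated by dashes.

A - D - I - L - M - N - K - J - F - B - C - H

Need to visit all 12 open cells exactly once, starting at A and ending at H.
Cell C has only two open neighbours (H and B), so the path must pass straight through it: one of those is the cell it's entered from and the other is where it exits.
Route from A: down 3 to L, right 2 to N, up 1 to K, left 1 to J, up 2 to B, right 1 to C, down 1 to H — 11 moves in all.
Check: all 12 open cells covered.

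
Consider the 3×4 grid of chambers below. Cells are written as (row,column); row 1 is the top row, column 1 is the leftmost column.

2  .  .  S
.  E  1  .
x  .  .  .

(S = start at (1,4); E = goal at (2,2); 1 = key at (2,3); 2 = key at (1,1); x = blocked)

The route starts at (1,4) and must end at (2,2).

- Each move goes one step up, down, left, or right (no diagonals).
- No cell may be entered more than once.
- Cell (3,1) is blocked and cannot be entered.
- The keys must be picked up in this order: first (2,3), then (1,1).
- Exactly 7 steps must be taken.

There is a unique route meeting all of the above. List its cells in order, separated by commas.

The waypoints must appear in the order (2,3), (1,1), with no cell reused.
Route from (1,4): down 1 to (2,4), left 1 to (2,3), up 1 to (1,3), left 2 to (1,1), down 1 to (2,1), right 1 to (2,2) — 7 moves in all.
Check: order respected (1 at step 2, 2 at step 5); 7 moves as required.

(1,4), (2,4), (2,3), (1,3), (1,2), (1,1), (2,1), (2,2)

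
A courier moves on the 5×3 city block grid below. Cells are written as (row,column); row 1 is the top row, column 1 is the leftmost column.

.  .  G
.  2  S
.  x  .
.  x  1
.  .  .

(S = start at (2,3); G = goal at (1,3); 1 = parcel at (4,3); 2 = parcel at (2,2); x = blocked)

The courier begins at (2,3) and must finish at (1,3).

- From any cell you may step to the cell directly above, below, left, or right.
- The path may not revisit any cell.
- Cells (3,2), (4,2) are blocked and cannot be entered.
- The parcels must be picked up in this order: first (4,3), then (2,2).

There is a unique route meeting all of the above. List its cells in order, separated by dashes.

(2,3) - (3,3) - (4,3) - (5,3) - (5,2) - (5,1) - (4,1) - (3,1) - (2,1) - (2,2) - (1,2) - (1,3)

The waypoints must appear in the order (4,3), (2,2), with no cell reused.
Route from (2,3): 3× down (reaching (5,3)), 2× left (reaching (5,1)), 3× up (reaching (2,1)), right to (2,2), up to (1,2), right to (1,3) — 11 moves in all.
Check: order respected (1 at step 2, 2 at step 9).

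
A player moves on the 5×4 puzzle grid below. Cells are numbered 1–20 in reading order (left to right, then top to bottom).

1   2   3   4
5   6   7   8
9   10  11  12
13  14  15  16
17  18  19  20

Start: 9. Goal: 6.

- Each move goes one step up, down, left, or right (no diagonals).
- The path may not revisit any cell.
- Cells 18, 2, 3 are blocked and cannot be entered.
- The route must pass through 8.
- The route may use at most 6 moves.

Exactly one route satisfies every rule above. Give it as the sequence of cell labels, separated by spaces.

9 10 11 12 8 7 6

Any route must reach 8 and still end at 6 within 6 moves, so the order of the required stops is forced.
Route from 9: right 3 to 12, up 1 to 8, left 2 to 6 — 6 moves in all.
Check: all required cells visited; 6 ≤ 6 moves.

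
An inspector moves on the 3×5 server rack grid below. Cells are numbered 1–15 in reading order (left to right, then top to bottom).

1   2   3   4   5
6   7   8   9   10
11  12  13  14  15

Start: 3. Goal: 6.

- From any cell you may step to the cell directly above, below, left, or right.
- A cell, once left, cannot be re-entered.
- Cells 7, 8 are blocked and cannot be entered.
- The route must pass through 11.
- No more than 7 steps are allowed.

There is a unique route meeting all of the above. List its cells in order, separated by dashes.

3 - 4 - 9 - 14 - 13 - 12 - 11 - 6

The 7-move cap with required stops at 11 leaves no slack for detours.
Route from 3: right to 4, 2× down (reaching 14), 3× left (reaching 11), up to 6 — 7 moves in all.
Check: all required cells visited; 7 ≤ 7 moves.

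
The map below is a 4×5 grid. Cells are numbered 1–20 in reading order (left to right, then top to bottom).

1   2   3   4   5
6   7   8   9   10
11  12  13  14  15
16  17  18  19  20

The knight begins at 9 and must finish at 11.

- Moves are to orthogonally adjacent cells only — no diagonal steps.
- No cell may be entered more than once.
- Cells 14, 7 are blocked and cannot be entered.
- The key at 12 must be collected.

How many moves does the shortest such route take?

Any route passes through 12 somewhere between 9 and 11. Summing Manhattan distances along the two legs (9 → 12 → 11) gives a lower bound of 3 + 1 = 4 moves.
A route of 4 moves achieves this: 9 → 8 → 13 → 12 → 11.
Since 4 matches the lower bound, it is optimal.

4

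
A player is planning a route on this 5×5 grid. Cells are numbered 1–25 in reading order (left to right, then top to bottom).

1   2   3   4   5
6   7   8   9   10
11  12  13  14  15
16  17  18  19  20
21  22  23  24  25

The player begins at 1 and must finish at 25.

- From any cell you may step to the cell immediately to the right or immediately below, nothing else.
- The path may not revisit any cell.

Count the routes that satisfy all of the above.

70

A right/down-only route from 1 to 25 makes exactly 4 down-moves and 4 right-moves in some order.
With no other constraints that would be C(8,4) = 70 routes.
That gives 70 routes.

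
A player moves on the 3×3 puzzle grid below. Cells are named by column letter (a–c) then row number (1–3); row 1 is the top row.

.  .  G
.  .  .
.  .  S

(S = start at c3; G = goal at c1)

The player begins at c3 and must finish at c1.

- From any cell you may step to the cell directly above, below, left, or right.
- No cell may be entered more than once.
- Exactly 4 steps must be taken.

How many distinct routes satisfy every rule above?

3

Need simple routes of exactly 4 moves from c3 to c1 (Manhattan distance 2, so 1 moves are spent on a detour and 1 undoing it).
Enumerating: c3 c2 b2 b1 c1 | c3 b3 b2 b1 c1 | c3 b3 b2 c2 c1.
That gives 3 routes.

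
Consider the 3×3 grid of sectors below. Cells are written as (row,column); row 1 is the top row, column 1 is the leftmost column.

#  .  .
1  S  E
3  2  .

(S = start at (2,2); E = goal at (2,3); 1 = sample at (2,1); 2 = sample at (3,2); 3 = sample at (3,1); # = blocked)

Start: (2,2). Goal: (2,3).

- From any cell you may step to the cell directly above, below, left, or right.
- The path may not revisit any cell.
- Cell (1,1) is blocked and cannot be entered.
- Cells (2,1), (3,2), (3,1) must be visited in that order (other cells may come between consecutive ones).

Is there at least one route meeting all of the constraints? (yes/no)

Ignoring the required order, 1 revisit-free route from (2,2) to (2,3) passes through all of (2,1), (3,2), and (3,1); the waypoint orders that occur are (2,1) → (3,1) → (3,2) (1) — never (2,1) → (3,2) → (3,1).

no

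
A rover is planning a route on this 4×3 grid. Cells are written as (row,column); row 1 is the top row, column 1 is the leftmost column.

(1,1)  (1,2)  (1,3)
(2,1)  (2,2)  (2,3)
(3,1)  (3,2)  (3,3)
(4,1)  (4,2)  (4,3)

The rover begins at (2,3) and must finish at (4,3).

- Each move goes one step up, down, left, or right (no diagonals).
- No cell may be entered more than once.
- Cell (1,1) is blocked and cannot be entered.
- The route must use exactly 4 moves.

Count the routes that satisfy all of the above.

3

Need simple routes of exactly 4 moves from (2,3) to (4,3) (Manhattan distance 2, so 1 moves are spent on a detour and 1 undoing it).
Enumerating: (2,3) (3,3) (3,2) (4,2) (4,3) | (2,3) (2,2) (3,2) (4,2) (4,3) | (2,3) (2,2) (3,2) (3,3) (4,3).
That gives 3 routes.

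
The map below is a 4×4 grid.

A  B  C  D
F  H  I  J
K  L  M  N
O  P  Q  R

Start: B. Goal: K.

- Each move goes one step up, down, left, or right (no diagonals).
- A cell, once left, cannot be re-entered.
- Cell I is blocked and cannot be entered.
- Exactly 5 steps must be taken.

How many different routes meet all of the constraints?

2

Need simple routes of exactly 5 moves from B to K (Manhattan distance 3, so 1 moves are spent on a detour and 1 undoing it).
Enumerating: B H L P O K | B A F H L K.
That gives 2 routes.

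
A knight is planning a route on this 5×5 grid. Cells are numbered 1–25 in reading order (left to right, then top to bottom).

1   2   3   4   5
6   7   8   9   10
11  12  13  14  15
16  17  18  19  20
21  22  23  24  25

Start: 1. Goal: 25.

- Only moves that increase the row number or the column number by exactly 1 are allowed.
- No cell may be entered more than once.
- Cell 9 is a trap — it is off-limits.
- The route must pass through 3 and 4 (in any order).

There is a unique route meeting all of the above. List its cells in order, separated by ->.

Moves only go right or down, so the column and row indices never decrease.
Route from 1: right 4 to 5, down 4 to 25 — 8 moves in all.
Check: all required cells visited.

1 -> 2 -> 3 -> 4 -> 5 -> 10 -> 15 -> 20 -> 25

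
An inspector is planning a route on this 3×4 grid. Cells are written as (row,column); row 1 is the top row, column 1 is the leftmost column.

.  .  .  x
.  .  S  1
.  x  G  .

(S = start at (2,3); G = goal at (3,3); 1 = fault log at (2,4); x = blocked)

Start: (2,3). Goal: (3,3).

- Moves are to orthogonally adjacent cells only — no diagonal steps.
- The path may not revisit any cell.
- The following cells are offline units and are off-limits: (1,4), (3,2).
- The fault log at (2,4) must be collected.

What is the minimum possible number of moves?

3

Any route passes through (2,4) somewhere between (2,3) and (3,3). Summing Manhattan distances along the two legs ((2,3) → (2,4) → (3,3)) gives a lower bound of 1 + 2 = 3 moves.
A route of 3 moves achieves this: (2,3) → (2,4) → (3,4) → (3,3).
Since 3 matches the lower bound, it is optimal.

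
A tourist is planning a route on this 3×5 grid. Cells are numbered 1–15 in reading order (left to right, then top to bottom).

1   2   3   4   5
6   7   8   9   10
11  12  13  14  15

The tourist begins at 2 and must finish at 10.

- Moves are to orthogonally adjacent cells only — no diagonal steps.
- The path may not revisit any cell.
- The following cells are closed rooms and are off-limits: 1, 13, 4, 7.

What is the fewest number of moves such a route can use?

The Manhattan distance from 2 to 10 is |1−2| + |2−5| = 4, so at least 4 moves are needed.
A route of 4 moves achieves this: 2 → 3 → 8 → 9 → 10.
Since 4 matches the lower bound, it is optimal.

4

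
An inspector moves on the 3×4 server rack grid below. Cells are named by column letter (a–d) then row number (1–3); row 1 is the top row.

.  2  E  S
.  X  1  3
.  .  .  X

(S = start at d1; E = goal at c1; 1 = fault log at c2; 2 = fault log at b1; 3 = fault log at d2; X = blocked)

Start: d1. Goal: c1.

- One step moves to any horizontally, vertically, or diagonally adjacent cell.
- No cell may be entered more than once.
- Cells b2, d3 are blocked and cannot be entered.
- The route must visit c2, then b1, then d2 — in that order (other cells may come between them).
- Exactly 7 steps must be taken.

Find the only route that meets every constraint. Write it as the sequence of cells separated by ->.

The waypoints must appear in the order c2, b1, d2, with no cell reused.
Route from d1: down-left 1 to c2, up-left 1 to b1, down-left 1 to a2, down-right 1 to b3, right 1 to c3, up-right 1 to d2, up-left 1 to c1 — 7 moves in all.
Check: order respected (1 at step 1, 2 at step 2, 3 at step 6); 7 moves as required.

d1 -> c2 -> b1 -> a2 -> b3 -> c3 -> d2 -> c1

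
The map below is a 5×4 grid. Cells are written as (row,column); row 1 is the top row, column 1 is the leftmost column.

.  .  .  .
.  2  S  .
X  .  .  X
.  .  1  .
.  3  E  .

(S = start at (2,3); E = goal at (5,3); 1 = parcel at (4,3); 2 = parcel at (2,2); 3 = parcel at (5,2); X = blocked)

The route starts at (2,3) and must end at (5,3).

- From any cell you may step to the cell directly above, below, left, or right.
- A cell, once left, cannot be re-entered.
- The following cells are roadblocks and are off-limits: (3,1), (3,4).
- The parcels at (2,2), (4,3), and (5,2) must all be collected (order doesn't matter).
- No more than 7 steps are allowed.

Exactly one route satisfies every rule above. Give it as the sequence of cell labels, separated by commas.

(2,3), (2,2), (3,2), (3,3), (4,3), (4,2), (5,2), (5,3)

The budget equals the shortest possible length, so every move has to be on a shortest route through the required cells.
Route from (2,3): left 1 to (2,2), down 1 to (3,2), right 1 to (3,3), down 1 to (4,3), left 1 to (4,2), down 1 to (5,2), right 1 to (5,3) — 7 moves in all.
Check: all required cells visited; 7 ≤ 7 moves.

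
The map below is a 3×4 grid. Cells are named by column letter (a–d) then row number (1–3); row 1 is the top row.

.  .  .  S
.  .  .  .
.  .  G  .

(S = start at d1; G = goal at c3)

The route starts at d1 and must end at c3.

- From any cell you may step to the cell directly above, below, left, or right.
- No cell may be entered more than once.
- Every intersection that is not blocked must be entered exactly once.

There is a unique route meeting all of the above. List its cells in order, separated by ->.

Need to visit all 12 open cells exactly once, starting at d1 and ending at c3.
Cell d3 has only two open neighbours (d2 and c3), so the path must pass straight through it: one of those is the cell it's entered from and the other is where it exits.
Route from d1: left 3 to a1, down 2 to a3, right 1 to b3, up 1 to b2, right 2 to d2, down 1 to d3, left 1 to c3 — 11 moves in all.
Check: all 12 open cells covered.

d1 -> c1 -> b1 -> a1 -> a2 -> a3 -> b3 -> b2 -> c2 -> d2 -> d3 -> c3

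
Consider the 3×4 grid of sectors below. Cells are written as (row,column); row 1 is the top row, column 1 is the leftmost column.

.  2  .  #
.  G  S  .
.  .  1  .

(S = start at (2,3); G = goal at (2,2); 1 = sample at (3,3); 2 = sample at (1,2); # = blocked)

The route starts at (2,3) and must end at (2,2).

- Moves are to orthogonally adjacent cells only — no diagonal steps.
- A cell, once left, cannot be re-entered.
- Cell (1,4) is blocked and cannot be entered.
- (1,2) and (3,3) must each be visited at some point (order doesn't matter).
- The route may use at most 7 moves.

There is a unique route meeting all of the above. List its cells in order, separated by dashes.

(2,3) - (3,3) - (3,2) - (3,1) - (2,1) - (1,1) - (1,2) - (2,2)

The 7-move cap with required stops at (1,2), (3,3) leaves no slack for detours.
Route from (2,3): down to (3,3), 2× left (reaching (3,1)), 2× up (reaching (1,1)), right to (1,2), down to (2,2) — 7 moves in all.
Check: all required cells visited; 7 ≤ 7 moves.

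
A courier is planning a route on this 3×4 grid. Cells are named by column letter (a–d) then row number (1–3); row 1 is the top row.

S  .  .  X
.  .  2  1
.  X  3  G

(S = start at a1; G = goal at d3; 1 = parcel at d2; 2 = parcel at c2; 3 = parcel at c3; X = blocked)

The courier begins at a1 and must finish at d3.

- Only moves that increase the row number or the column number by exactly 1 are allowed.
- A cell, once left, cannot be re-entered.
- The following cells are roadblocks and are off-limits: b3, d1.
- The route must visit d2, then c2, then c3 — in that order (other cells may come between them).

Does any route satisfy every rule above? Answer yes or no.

c2 lies to the left of d2, so going from d2 to c2 would need a leftward move — but moves only go right/down, so d2 cannot be visited before c2.

no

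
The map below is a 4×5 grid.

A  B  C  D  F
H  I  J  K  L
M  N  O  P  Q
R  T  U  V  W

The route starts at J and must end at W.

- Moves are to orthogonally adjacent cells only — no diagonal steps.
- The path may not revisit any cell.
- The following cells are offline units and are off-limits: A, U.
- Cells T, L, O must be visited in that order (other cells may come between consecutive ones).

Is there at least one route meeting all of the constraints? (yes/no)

Ignoring the required order, 13 revisit-free routes from J to W pass through all of T, L, and O; the waypoint orders that occur are O → T → L (7); T → O → L (4); L → T → O (2) — never T → L → O.

no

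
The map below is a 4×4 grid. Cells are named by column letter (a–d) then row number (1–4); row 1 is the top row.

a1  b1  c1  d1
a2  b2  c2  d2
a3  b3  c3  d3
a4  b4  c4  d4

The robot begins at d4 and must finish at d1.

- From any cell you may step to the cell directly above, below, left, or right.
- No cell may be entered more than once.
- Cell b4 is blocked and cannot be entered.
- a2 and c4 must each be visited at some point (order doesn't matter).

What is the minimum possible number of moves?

9

Any route passes through a2 and c4 in some order between d4 and d1. Summing Manhattan distances along each leg and taking the cheapest ordering (d4 → c4 → a2 → d1) gives a lower bound of 1 + 4 + 4 = 9 moves.
A route of 9 moves achieves this: d4 → c4 → c3 → c2 → b2 → a2 → a1 → b1 → c1 → d1.
Since 9 matches the lower bound, it is optimal.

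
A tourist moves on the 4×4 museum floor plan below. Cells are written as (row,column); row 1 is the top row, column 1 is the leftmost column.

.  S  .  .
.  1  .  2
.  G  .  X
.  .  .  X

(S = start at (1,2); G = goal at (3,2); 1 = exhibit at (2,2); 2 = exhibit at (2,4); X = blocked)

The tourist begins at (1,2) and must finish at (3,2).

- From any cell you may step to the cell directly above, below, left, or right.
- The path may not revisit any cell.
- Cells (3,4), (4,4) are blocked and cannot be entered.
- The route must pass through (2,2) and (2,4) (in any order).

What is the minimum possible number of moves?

6

Any route passes through (2,2) and (2,4) in some order between (1,2) and (3,2). Summing Manhattan distances along each leg and taking the cheapest ordering ((1,2) → (2,2) → (2,4) → (3,2)) gives a lower bound of 1 + 2 + 3 = 6 moves.
A route of 6 moves achieves this: (1,2) → (1,3) → (1,4) → (2,4) → (2,3) → (2,2) → (3,2).
Since 6 matches the lower bound, it is optimal.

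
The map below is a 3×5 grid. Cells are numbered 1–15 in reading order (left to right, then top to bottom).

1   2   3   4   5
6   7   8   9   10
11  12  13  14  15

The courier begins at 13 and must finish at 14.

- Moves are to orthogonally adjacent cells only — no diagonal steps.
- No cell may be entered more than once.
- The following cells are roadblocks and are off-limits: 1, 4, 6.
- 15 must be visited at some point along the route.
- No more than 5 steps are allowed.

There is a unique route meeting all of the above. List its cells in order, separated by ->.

13 -> 8 -> 9 -> 10 -> 15 -> 14

The 5-move cap with required stops at 15 leaves no slack for detours.
Route from 13: up 1 to 8, right 2 to 10, down 1 to 15, left 1 to 14 — 5 moves in all.
Check: all required cells visited; 5 ≤ 5 moves.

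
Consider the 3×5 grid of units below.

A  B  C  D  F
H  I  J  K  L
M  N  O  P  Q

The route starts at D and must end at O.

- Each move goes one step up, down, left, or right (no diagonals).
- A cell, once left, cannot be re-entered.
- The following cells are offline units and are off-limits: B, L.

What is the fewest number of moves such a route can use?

The Manhattan distance from D to O is |1−3| + |4−3| = 3, so at least 3 moves are needed.
A route of 3 moves achieves this: D → K → P → O.
Since 3 matches the lower bound, it is optimal.

3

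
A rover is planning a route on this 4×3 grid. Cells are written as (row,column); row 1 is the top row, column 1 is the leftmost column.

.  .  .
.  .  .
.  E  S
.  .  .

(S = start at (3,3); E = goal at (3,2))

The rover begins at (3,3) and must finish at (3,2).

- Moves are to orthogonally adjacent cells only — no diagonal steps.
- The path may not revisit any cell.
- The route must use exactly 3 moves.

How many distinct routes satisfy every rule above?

Need simple routes of exactly 3 moves from (3,3) to (3,2) (Manhattan distance 1, so 1 moves are spent on a detour and 1 undoing it).
Enumerating: (3,3) (2,3) (2,2) (3,2) | (3,3) (4,3) (4,2) (3,2).
That gives 2 routes.

2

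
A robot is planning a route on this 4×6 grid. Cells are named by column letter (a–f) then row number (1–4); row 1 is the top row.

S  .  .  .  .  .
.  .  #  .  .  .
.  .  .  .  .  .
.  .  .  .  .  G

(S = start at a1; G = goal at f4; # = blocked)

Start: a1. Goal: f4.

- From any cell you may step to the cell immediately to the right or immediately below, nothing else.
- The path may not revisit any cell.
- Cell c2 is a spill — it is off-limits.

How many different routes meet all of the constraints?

A right/down-only route from a1 to f4 makes exactly 3 down-moves and 5 right-moves in some order.
With no other constraints that would be C(8,3) = 56 routes.
Subtract routes through each blocked cell (inclusion–exclusion for overlaps): − through c2: 30 → 26.
That gives 26 routes.

26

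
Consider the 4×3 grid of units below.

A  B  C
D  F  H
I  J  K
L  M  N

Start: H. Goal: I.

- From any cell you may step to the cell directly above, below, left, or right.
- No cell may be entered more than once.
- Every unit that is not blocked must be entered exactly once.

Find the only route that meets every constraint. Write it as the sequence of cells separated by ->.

Need to visit all 12 open cells exactly once, starting at H and ending at I.
Cell C has only two open neighbours (H and B), so the path must pass straight through it: one of those is the cell it's entered from and the other is where it exits.
Route from H: up 1 to C, left 2 to A, down 1 to D, right 1 to F, down 1 to J, right 1 to K, down 1 to N, left 2 to L, up 1 to I — 11 moves in all.
Check: all 12 open cells covered.

H -> C -> B -> A -> D -> F -> J -> K -> N -> M -> L -> I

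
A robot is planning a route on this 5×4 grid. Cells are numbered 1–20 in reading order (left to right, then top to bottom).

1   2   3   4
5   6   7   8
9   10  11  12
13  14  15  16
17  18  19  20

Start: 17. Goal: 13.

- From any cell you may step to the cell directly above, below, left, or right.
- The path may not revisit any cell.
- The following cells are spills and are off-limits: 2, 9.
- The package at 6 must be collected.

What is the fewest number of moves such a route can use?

9

Any route passes through 6 somewhere between 17 and 13. Summing Manhattan distances along the two legs (17 → 6 → 13) gives a lower bound of 4 + 3 = 7 moves.
The shortest route satisfying every rule uses 9 moves: 17 → 18 → 19 → 15 → 11 → 7 → 6 → 10 → 14 → 13.
The bound of 7 isn't tight here; checking systematically, no route of length 7 through 8 satisfies every constraint, so 9 is the minimum.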